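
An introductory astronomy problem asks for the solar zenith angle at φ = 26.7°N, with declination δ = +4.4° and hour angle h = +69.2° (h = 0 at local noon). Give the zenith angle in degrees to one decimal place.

cos θ_z = sin φ sin δ + cos φ cos δ cos h = 0.034471 + 0.316307 = 0.350778.
θ_z = arccos(0.350778) = 69.5°.

θ_z = 69.5°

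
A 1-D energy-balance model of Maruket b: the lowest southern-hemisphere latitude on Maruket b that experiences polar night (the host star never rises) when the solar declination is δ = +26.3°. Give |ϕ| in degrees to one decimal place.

|ϕ| = 63.7°

Polar night requires cos h₀ = −tan ϕ tan δ ≥ 1, i.e. tan ϕ tan δ ≤ −1.
The boundary is |tan ϕ| · |tan δ| = 1, so |ϕ| = 90° − |δ| = 90° − 26.3° = 63.7° in the southern hemisphere.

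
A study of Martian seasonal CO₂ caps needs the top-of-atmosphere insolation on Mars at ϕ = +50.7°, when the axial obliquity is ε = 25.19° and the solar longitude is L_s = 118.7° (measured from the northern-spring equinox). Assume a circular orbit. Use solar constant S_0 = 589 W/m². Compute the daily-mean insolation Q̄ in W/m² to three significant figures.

Q̄ ≈ 209 W/m²

Solar declination: sin δ = sin ε · sin L_s = sin 25.19° × sin 118.7° = 0.37333, so δ = +21.921°.
cos h₀ = −tan(+50.7°) tan(+21.921°) = -0.4917, h₀ = 2.0848 rad.
Bracket: h₀ sin ϕ sin δ + cos ϕ cos δ sin h₀ = 2.0848×0.77384×0.37333 + 0.63338×0.92770×0.87078 = 0.602294 + 0.511659 = 1.113953.
Q̄ = (S_0/π) × [bracket] = (589/π) × 1.113953 = 208.8 W/m².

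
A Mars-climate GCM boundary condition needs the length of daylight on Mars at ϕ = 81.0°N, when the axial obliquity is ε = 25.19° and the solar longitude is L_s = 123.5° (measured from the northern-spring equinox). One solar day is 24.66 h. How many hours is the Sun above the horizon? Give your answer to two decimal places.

24.66 h

Solar declination: sin δ = sin ε · sin L_s = sin 25.19° × sin 123.5° = 0.35492, so δ = +20.789°.
Sunrise equation: cos h₀ = −tan ϕ · tan δ = -2.3969 ≤ −1, so the Sun never sets (polar day) and h₀ = π.
Daylight = 2h₀/(2π) × 24.66 h = (3.1416/π) × 24.66 = 24.66 h.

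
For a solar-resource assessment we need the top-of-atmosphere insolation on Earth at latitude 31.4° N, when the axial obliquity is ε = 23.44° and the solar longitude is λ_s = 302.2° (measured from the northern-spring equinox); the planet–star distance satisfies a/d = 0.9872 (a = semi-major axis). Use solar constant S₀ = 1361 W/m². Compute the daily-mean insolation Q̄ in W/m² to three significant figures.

Q̄ ≈ 231 W/m²

Solar declination: sin δ = sin ε · sin λ_s = sin 23.44° × sin 302.2° = -0.33661, so δ = -19.670°.
cos H₀ = −tan(+31.4°) tan(-19.670°) = 0.2182, H₀ = 1.3508 rad.
Bracket: H₀ sin φ sin δ + cos φ cos δ sin H₀ = 1.3508×0.52101×-0.33661 + 0.85355×0.94165×0.97590 = -0.236899 + 0.784375 = 0.547476.
Inverse-square distance factor (a/d)² = 0.9872² = 0.974564.
Q̄ = (S₀/π) × 0.974564 × [bracket] = (1361/π) × 0.974564 × 0.547476 = 231.1 W/m².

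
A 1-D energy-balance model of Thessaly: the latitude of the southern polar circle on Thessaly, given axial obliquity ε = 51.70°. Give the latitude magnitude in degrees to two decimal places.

38.30°

The polar circle is the lowest latitude that experiences at least one full rotation of continuous darkness at the northern-summer solstice; it lies at |φ| = 90° − ε = 90° − 51.70° = 38.30°.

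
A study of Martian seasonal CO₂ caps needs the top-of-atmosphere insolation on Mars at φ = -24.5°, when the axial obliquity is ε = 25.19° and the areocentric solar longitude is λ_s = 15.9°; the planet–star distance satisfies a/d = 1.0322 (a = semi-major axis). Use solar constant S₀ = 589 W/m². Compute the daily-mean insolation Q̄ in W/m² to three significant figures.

Q̄ ≈ 166 W/m²

sin δ = sin 25.19° × sin 15.9° = 0.11660, so δ = +6.696°.
cos H₀ = −tan(-24.5°) tan(+6.696°) = 0.0535, H₀ = 1.5173 rad.
Bracket: H₀ sin φ sin δ + cos φ cos δ sin H₀ = 1.5173×-0.41469×0.11660 + 0.90996×0.99318×0.99857 = -0.073366 + 0.902462 = 0.829096.
Inverse-square distance factor (a/d)² = 1.0322² = 1.065437.
Q̄ = (S₀/π) × 1.065437 × [bracket] = (589/π) × 1.065437 × 0.829096 = 165.6 W/m².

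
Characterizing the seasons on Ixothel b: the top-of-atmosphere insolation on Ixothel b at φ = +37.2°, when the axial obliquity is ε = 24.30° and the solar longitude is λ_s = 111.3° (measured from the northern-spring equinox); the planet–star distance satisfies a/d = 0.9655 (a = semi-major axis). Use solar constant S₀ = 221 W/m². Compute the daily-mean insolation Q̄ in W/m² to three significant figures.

Q̄ ≈ 74.5 W/m²

Solar declination: sin δ = sin ε · sin λ_s = sin 24.30° × sin 111.3° = 0.38340, so δ = +22.545°.
cos H₀ = −tan(+37.2°) tan(+22.545°) = -0.3151, H₀ = 1.8914 rad.
Bracket: H₀ sin φ sin δ + cos φ cos δ sin H₀ = 1.8914×0.60460×0.38340 + 0.79653×0.92358×0.94906 = 0.438433 + 0.698185 = 1.136618.
Inverse-square distance factor (a/d)² = 0.9655² = 0.932190.
Q̄ = (S₀/π) × 0.932190 × [bracket] = (221/π) × 0.932190 × 1.136618 = 74.54 W/m².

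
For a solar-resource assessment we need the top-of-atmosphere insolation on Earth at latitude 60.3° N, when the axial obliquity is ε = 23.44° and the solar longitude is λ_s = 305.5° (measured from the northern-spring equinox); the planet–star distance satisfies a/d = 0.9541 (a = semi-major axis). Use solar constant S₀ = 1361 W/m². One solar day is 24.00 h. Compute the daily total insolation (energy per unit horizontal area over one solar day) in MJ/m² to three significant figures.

3.89 MJ/m²

Solar declination: sin δ = sin ε · sin λ_s = sin 23.44° × sin 305.5° = -0.32385, so δ = -18.896°.
cos H₀ = −tan(+60.3°) tan(-18.896°) = 0.6001, H₀ = 0.9272 rad.
Bracket: H₀ sin φ sin δ + cos φ cos δ sin H₀ = 0.9272×0.86863×-0.32385 + 0.49546×0.94611×0.79992 = -0.260827 + 0.374970 = 0.114143.
Inverse-square distance factor (a/d)² = 0.9541² = 0.910307.
Q̄ = (S₀/π) × 0.910307 × [bracket] = (1361/π) × 0.910307 × 0.114143 = 45.014 W/m².
Daily total = Q̄ × 24.00 h × 3600 s/h = 45.014 × 24.00 × 3600 / 10⁶ = 3.889 MJ/m².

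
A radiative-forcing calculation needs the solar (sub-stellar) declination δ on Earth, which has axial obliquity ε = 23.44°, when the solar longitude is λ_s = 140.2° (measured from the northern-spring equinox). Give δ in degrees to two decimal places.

sin δ = sin ε · sin λ_s = sin 23.44° × sin 140.2° = 0.254628.
δ = arcsin(0.254628) = +14.75°.

δ = +14.75°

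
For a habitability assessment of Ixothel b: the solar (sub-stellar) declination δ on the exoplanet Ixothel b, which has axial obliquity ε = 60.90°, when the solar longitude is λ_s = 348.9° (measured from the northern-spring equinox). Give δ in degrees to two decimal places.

δ = -9.68°

sin δ = sin ε · sin λ_s = sin 60.90° × sin 348.9° = -0.168220.
δ = arcsin(-0.168220) = -9.68°.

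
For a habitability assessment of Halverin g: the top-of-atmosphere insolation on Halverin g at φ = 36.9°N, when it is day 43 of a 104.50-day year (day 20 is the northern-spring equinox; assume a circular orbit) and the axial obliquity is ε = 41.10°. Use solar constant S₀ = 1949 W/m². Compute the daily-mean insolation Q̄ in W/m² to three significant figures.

Solar longitude: λ_s = 360° × (43 − 20)/104.50 = 79.234°.
sin δ = sin 41.10° × sin 79.234° = 0.64581, so δ = +40.226°.
cos H₀ = −tan(+36.9°) tan(+40.226°) = -0.6351, H₀ = 2.2589 rad.
Bracket: H₀ sin φ sin δ + cos φ cos δ sin H₀ = 2.2589×0.60042×0.64581 + 0.79968×0.76350×0.77245 = 0.875905 + 0.471624 = 1.347529.
Q̄ = (S₀/π) × [bracket] = (1949/π) × 1.347529 = 836.0 W/m².

Q̄ ≈ 836 W/m²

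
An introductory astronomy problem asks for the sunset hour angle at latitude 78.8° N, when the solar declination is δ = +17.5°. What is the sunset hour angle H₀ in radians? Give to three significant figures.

Sunrise equation: cos H₀ = −tan φ · tan δ = -1.5924 ≤ −1, so the Sun never sets (polar day) and H₀ = π.

H₀ = 3.14 rad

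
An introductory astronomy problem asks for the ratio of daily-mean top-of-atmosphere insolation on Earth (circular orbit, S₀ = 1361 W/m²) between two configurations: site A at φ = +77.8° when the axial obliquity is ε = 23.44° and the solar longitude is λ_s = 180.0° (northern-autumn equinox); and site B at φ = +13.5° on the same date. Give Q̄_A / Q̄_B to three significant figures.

— Configuration A (φ=+77.8°):
Solar declination: sin δ = sin ε · sin λ_s = sin 23.44° × sin 180.0° = 0.00000, so δ = +0.000°.
cos H₀ = −tan(+77.8°) tan(+0.000°) = -0.0000, H₀ = 1.5708 rad.
Bracket: H₀ sin φ sin δ + cos φ cos δ sin H₀ = 1.5708×0.97742×0.00000 + 0.21132×1.00000×1.00000 = 0.000000 + 0.211320 = 0.211320.
Q̄ = (S₀/π) × [bracket] = (1361/π) × 0.211320 = 91.548 W/m².
— Configuration B (φ=+13.5°):
cos H₀ = −tan(+13.5°) tan(+0.000°) = -0.0000, H₀ = 1.5708 rad.
Bracket: H₀ sin φ sin δ + cos φ cos δ sin H₀ = 1.5708×0.23345×0.00000 + 0.97237×1.00000×1.00000 = 0.000000 + 0.972370 = 0.972370.
Q̄ = (S₀/π) × [bracket] = (1361/π) × 0.972370 = 421.25 W/m².
Ratio Q̄_A / Q̄_B = 91.548 / 421.25 = 0.2173.

Q̄_A / Q̄_B ≈ 0.217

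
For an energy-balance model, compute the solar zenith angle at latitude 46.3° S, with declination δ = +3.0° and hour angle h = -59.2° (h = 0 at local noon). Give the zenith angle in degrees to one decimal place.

cos θ_z = sin φ sin δ + cos φ cos δ cos h = -0.037837 + 0.353277 = 0.315440.
θ_z = arccos(0.315440) = 71.6°.

θ_z = 71.6°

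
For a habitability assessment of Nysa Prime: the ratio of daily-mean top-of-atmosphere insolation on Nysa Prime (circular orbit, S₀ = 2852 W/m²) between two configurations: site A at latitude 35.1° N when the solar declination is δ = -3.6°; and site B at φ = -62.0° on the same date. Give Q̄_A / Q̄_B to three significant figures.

Q̄_A / Q̄_B ≈ 1.36

— Configuration A (φ=+35.1°):
cos H₀ = −tan(+35.1°) tan(-3.600°) = 0.0442, H₀ = 1.5266 rad.
Bracket: H₀ sin φ sin δ + cos φ cos δ sin H₀ = 1.5266×0.57501×-0.06279 + 0.81815×0.99803×0.99902 = -0.055118 + 0.815738 = 0.760620.
Q̄ = (S₀/π) × [bracket] = (2852/π) × 0.760620 = 690.51 W/m².
— Configuration B (φ=-62.0°):
cos H₀ = −tan(-62.0°) tan(-3.600°) = -0.1183, H₀ = 1.6894 rad.
Bracket: H₀ sin φ sin δ + cos φ cos δ sin H₀ = 1.6894×-0.88295×-0.06279 + 0.46947×0.99803×0.99297 = 0.093661 + 0.465251 = 0.558912.
Q̄ = (S₀/π) × [bracket] = (2852/π) × 0.558912 = 507.39 W/m².
Ratio Q̄_A / Q̄_B = 690.51 / 507.39 = 1.361.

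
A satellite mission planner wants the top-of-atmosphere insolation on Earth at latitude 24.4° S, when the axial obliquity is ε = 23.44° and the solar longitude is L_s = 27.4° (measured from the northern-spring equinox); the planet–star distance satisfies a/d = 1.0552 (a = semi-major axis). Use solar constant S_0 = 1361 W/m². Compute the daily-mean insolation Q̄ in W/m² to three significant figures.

Solar declination: sin δ = sin ε · sin L_s = sin 23.44° × sin 27.4° = 0.18306, so δ = +10.548°.
cos h₀ = −tan(-24.4°) tan(+10.548°) = 0.0845, h₀ = 1.4862 rad.
Bracket: h₀ sin ϕ sin δ + cos ϕ cos δ sin h₀ = 1.4862×-0.41310×0.18306 + 0.91068×0.98310×0.99643 = -0.112390 + 0.892093 = 0.779703.
Inverse-square distance factor (a/d)² = 1.0552² = 1.113447.
Q̄ = (S_0/π) × 1.113447 × [bracket] = (1361/π) × 1.113447 × 0.779703 = 376.1 W/m².

Q̄ ≈ 376 W/m²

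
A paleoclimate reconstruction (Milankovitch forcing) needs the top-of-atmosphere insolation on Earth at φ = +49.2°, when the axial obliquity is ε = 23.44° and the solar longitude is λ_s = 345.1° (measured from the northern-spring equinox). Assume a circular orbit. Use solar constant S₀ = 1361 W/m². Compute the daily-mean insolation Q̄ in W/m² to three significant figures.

Q̄ ≈ 231 W/m²

Solar declination: sin δ = sin ε · sin λ_s = sin 23.44° × sin 345.1° = -0.10228, so δ = -5.871°.
cos H₀ = −tan(+49.2°) tan(-5.871°) = 0.1191, H₀ = 1.4514 rad.
Bracket: H₀ sin φ sin δ + cos φ cos δ sin H₀ = 1.4514×0.75700×-0.10228 + 0.65342×0.99476×0.99288 = -0.112376 + 0.645368 = 0.532992.
Q̄ = (S₀/π) × [bracket] = (1361/π) × 0.532992 = 230.9 W/m².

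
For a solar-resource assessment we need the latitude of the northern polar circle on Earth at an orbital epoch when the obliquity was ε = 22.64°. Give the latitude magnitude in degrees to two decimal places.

67.36°

The polar circle is the lowest latitude that experiences at least one full rotation of continuous daylight at the northern-summer solstice; it lies at |ϕ| = 90° − ε = 90° − 22.64° = 67.36°.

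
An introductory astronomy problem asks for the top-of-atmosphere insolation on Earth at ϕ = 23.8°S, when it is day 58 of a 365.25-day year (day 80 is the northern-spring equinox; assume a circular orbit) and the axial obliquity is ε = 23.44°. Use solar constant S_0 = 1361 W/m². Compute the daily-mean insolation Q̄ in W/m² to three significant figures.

Q̄ ≈ 433 W/m²

Solar longitude: L_s = 360° × (58 − 80)/365.25 = -21.684°, i.e. -21.684° + 360° = 338.316°.
sin δ = sin 23.44° × sin 338.316° = -0.14698, so δ = -8.452°.
cos h₀ = −tan(-23.8°) tan(-8.452°) = -0.0655, h₀ = 1.6364 rad.
Bracket: h₀ sin ϕ sin δ + cos ϕ cos δ sin h₀ = 1.6364×-0.40355×-0.14698 + 0.91496×0.98914×0.99785 = 0.097061 + 0.903078 = 1.000139.
Q̄ = (S_0/π) × [bracket] = (1361/π) × 1.000139 = 433.3 W/m².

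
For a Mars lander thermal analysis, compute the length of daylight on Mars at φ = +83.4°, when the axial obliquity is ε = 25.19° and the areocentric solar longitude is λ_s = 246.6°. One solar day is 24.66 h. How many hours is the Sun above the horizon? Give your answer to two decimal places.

sin δ = sin 25.19° × sin 246.6° = -0.39062, so δ = -22.993°.
cos H₀ = −tan φ · tan δ = 3.6674 ≥ 1, so the Sun never rises (polar night) and H₀ = 0.
Daylight = 2H₀/(2π) × 24.66 h = (0.0000/π) × 24.66 = 0.00 h.

0.00 h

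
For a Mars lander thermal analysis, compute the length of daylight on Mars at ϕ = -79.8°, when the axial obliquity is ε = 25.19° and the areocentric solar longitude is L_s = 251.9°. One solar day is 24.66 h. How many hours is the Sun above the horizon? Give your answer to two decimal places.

sin δ = sin 25.19° × sin 251.9° = -0.40456, so δ = -23.864°.
Sunrise equation: cos h₀ = −tan ϕ · tan δ = -2.4586 ≤ −1, so the Sun never sets (polar day) and h₀ = π.
Daylight = 2h₀/(2π) × 24.66 h = (3.1416/π) × 24.66 = 24.66 h.

24.66 h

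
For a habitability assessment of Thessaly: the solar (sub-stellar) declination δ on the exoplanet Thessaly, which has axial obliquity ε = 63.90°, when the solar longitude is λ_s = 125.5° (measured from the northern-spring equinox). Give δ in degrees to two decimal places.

sin δ = sin ε · sin λ_s = sin 63.90° × sin 125.5° = 0.731098.
δ = arcsin(0.731098) = +46.98°.

δ = +46.98°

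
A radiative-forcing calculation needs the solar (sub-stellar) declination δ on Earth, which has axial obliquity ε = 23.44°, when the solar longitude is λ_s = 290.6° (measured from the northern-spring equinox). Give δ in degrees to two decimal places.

sin δ = sin ε · sin λ_s = sin 23.44° × sin 290.6° = -0.372354.
δ = arcsin(-0.372354) = -21.86°.

δ = -21.86°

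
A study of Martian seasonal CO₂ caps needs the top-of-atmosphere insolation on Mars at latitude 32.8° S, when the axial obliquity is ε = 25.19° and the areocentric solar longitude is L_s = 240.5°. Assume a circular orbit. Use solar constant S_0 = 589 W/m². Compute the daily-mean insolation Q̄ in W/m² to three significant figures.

sin δ = sin 25.19° × sin 240.5° = -0.37044, so δ = -21.743°.
cos h₀ = −tan(-32.8°) tan(-21.743°) = -0.2570, h₀ = 1.8307 rad.
Bracket: h₀ sin ϕ sin δ + cos ϕ cos δ sin h₀ = 1.8307×-0.54171×-0.37044 + 0.84057×0.92886×0.96641 = 0.367368 + 0.754546 = 1.121914.
Q̄ = (S_0/π) × [bracket] = (589/π) × 1.121914 = 210.3 W/m².

Q̄ ≈ 210 W/m²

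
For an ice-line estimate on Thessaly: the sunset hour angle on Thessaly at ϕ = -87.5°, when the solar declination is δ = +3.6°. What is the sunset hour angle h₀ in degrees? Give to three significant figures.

h₀ = 0.00°

cos h₀ = −tan ϕ · tan δ = 1.4410 ≥ 1, so the host star never rises (polar night) and h₀ = 0.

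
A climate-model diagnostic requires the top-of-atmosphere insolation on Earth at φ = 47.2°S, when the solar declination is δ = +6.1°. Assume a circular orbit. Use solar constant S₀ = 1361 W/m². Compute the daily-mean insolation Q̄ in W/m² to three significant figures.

cos H₀ = −tan(-47.2°) tan(+6.100°) = 0.1154, H₀ = 1.4551 rad.
Bracket: H₀ sin φ sin δ + cos φ cos δ sin H₀ = 1.4551×-0.73373×0.10626 + 0.67944×0.99434×0.99332 = -0.113449 + 0.671081 = 0.557632.
Q̄ = (S₀/π) × [bracket] = (1361/π) × 0.557632 = 241.6 W/m².

Q̄ ≈ 242 W/m²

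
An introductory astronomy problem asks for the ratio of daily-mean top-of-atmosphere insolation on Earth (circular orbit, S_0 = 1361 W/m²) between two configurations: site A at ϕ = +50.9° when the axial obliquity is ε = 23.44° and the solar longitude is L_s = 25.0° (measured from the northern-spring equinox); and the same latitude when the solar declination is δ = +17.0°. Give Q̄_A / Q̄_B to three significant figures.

— Configuration A (ϕ=+50.9°):
Solar declination: sin δ = sin ε · sin L_s = sin 23.44° × sin 25.0° = 0.16811, so δ = +9.678°.
cos h₀ = −tan(+50.9°) tan(+9.678°) = -0.2098, h₀ = 1.7822 rad.
Bracket: h₀ sin ϕ sin δ + cos ϕ cos δ sin h₀ = 1.7822×0.77605×0.16811 + 0.63068×0.98577×0.97773 = 0.232509 + 0.607860 = 0.840369.
Q̄ = (S_0/π) × [bracket] = (1361/π) × 0.840369 = 364.06 W/m².
— Configuration B (ϕ=+50.9°):
cos h₀ = −tan(+50.9°) tan(+17.000°) = -0.3762, h₀ = 1.9565 rad.
Bracket: h₀ sin ϕ sin δ + cos ϕ cos δ sin h₀ = 1.9565×0.77605×0.29237 + 0.63068×0.95630×0.92654 = 0.443918 + 0.558814 = 1.002732.
Q̄ = (S_0/π) × [bracket] = (1361/π) × 1.002732 = 434.40 W/m².
Ratio Q̄_A / Q̄_B = 364.06 / 434.40 = 0.8381.

Q̄_A / Q̄_B ≈ 0.838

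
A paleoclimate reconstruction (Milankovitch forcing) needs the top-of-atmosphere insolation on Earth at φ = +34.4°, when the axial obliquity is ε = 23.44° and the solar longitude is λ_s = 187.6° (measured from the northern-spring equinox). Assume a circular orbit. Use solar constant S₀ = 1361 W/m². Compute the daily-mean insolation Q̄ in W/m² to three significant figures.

Q̄ ≈ 337 W/m²

Solar declination: sin δ = sin ε · sin λ_s = sin 23.44° × sin 187.6° = -0.05261, so δ = -3.016°.
cos H₀ = −tan(+34.4°) tan(-3.016°) = 0.0361, H₀ = 1.5347 rad.
Bracket: H₀ sin φ sin δ + cos φ cos δ sin H₀ = 1.5347×0.56497×-0.05261 + 0.82511×0.99862×0.99935 = -0.045616 + 0.823436 = 0.777820.
Q̄ = (S₀/π) × [bracket] = (1361/π) × 0.777820 = 337.0 W/m².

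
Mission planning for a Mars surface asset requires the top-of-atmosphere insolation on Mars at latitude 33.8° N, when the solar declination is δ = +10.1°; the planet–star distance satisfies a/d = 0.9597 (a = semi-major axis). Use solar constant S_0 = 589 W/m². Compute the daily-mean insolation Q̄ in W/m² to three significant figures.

cos h₀ = −tan(+33.8°) tan(+10.100°) = -0.1192, h₀ = 1.6903 rad.
Bracket: h₀ sin ϕ sin δ + cos ϕ cos δ sin h₀ = 1.6903×0.55630×0.17537 + 0.83098×0.98450×0.99286 = 0.164903 + 0.812259 = 0.977162.
Inverse-square distance factor (a/d)² = 0.9597² = 0.921024.
Q̄ = (S_0/π) × 0.921024 × [bracket] = (589/π) × 0.921024 × 0.977162 = 168.7 W/m².

Q̄ ≈ 169 W/m²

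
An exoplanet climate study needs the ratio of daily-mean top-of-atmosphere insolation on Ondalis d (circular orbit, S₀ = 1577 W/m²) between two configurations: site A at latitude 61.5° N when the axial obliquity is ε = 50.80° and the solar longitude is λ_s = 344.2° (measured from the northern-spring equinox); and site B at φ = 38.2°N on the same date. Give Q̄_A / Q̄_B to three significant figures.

— Configuration A (φ=+61.5°):
Solar declination: sin δ = sin ε · sin λ_s = sin 50.80° × sin 344.2° = -0.21100, so δ = -12.181°.
cos H₀ = −tan(+61.5°) tan(-12.181°) = 0.3976, H₀ = 1.1619 rad.
Bracket: H₀ sin φ sin δ + cos φ cos δ sin H₀ = 1.1619×0.87882×-0.21100 + 0.47716×0.97749×0.91757 = -0.215452 + 0.427972 = 0.212520.
Q̄ = (S₀/π) × [bracket] = (1577/π) × 0.212520 = 106.68 W/m².
— Configuration B (φ=+38.2°):
cos H₀ = −tan(+38.2°) tan(-12.181°) = 0.1699, H₀ = 1.4001 rad.
Bracket: H₀ sin φ sin δ + cos φ cos δ sin H₀ = 1.4001×0.61841×-0.21100 + 0.78586×0.97749×0.98547 = -0.182691 + 0.757009 = 0.574318.
Q̄ = (S₀/π) × [bracket] = (1577/π) × 0.574318 = 288.29 W/m².
Ratio Q̄_A / Q̄_B = 106.68 / 288.29 = 0.3700.

Q̄_A / Q̄_B ≈ 0.370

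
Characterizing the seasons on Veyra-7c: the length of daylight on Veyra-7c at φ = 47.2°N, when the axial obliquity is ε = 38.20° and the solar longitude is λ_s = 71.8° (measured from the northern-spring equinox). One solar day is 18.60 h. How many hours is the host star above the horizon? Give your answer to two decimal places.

14.63 h

Solar declination: sin δ = sin ε · sin λ_s = sin 38.20° × sin 71.8° = 0.58747, so δ = +35.978°.
cos H₀ = −tan φ · tan δ = −tan(+47.2°) × tan(+35.978°) = -0.7840, so H₀ = 2.4718 rad = 141.62°.
Daylight = 2H₀/(2π) × 18.60 h = (2.4718/π) × 18.60 = 14.63 h.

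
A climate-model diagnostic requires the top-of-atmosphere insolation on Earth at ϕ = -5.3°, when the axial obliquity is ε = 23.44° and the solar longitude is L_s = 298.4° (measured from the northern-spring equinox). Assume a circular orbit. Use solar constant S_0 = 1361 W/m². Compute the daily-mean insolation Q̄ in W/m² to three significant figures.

Solar declination: sin δ = sin ε · sin L_s = sin 23.44° × sin 298.4° = -0.34991, so δ = -20.482°.
cos h₀ = −tan(-5.3°) tan(-20.482°) = -0.0347, h₀ = 1.6055 rad.
Bracket: h₀ sin ϕ sin δ + cos ϕ cos δ sin h₀ = 1.6055×-0.09237×-0.34991 + 0.99572×0.93678×0.99940 = 0.051892 + 0.932211 = 0.984103.
Q̄ = (S_0/π) × [bracket] = (1361/π) × 0.984103 = 426.3 W/m².

Q̄ ≈ 426 W/m²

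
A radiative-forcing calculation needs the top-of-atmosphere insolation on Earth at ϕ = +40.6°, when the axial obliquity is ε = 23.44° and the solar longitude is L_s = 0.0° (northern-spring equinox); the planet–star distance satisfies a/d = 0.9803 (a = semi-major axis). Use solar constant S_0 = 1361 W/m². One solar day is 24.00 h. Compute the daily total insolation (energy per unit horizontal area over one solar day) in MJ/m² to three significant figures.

27.3 MJ/m²

Solar declination: sin δ = sin ε · sin L_s = sin 23.44° × sin 0.0° = 0.00000, so δ = +0.000°.
cos h₀ = −tan(+40.6°) tan(+0.000°) = -0.0000, h₀ = 1.5708 rad.
Bracket: h₀ sin ϕ sin δ + cos ϕ cos δ sin h₀ = 1.5708×0.65077×0.00000 + 0.75927×1.00000×1.00000 = 0.000000 + 0.759270 = 0.759270.
Inverse-square distance factor (a/d)² = 0.9803² = 0.960988.
Q̄ = (S_0/π) × 0.960988 × [bracket] = (1361/π) × 0.960988 × 0.759270 = 316.10 W/m².
Daily total = Q̄ × 24.00 h × 3600 s/h = 316.10 × 24.00 × 3600 / 10⁶ = 27.31 MJ/m².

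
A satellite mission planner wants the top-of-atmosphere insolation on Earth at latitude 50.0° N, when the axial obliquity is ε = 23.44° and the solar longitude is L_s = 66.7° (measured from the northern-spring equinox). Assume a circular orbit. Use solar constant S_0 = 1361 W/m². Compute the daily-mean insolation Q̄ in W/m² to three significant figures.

Solar declination: sin δ = sin ε · sin L_s = sin 23.44° × sin 66.7° = 0.36535, so δ = +21.429°.
cos h₀ = −tan(+50.0°) tan(+21.429°) = -0.4677, h₀ = 2.0575 rad.
Bracket: h₀ sin ϕ sin δ + cos ϕ cos δ sin h₀ = 2.0575×0.76604×0.36535 + 0.64279×0.93087×0.88387 = 0.575838 + 0.528867 = 1.104705.
Q̄ = (S_0/π) × [bracket] = (1361/π) × 1.104705 = 478.6 W/m².

Q̄ ≈ 479 W/m²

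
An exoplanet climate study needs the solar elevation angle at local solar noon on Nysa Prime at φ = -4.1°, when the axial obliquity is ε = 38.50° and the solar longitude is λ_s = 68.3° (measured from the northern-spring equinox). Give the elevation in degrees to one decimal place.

50.6°

Solar declination: sin δ = sin ε · sin λ_s = sin 38.50° × sin 68.3° = 0.57840, so δ = +35.338°.
At local noon the hour angle is zero, so the zenith angle equals |φ − δ| = |-4.1° − (+35.338°)| = 39.438°.
Elevation = 90° − 39.438° = 50.6°.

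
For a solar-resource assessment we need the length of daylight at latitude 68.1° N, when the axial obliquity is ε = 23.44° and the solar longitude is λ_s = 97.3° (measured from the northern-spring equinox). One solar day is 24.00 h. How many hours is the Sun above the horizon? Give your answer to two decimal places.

Solar declination: sin δ = sin ε · sin λ_s = sin 23.44° × sin 97.3° = 0.39456, so δ = +23.239°.
Sunrise equation: cos H₀ = −tan φ · tan δ = -1.0682 ≤ −1, so the Sun never sets (polar day) and H₀ = π.
Daylight = 2H₀/(2π) × 24.00 h = (3.1416/π) × 24.00 = 24.00 h.

24.00 h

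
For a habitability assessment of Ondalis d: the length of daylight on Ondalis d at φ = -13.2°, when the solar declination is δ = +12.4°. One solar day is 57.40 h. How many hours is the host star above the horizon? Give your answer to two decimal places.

cos H₀ = −tan φ · tan δ = −tan(-13.2°) × tan(+12.400°) = 0.0516, so H₀ = 1.5192 rad = 87.04°.
Daylight = 2H₀/(2π) × 57.40 h = (1.5192/π) × 57.40 = 27.76 h.

27.76 h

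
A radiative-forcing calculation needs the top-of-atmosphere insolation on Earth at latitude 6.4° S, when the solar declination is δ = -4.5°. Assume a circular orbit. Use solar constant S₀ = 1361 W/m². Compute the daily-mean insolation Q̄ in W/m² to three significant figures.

cos H₀ = −tan(-6.4°) tan(-4.500°) = -0.0088, H₀ = 1.5796 rad.
Bracket: H₀ sin φ sin δ + cos φ cos δ sin H₀ = 1.5796×-0.11147×-0.07846 + 0.99377×0.99692×0.99996 = 0.013815 + 0.990670 = 1.004485.
Q̄ = (S₀/π) × [bracket] = (1361/π) × 1.004485 = 435.2 W/m².

Q̄ ≈ 435 W/m²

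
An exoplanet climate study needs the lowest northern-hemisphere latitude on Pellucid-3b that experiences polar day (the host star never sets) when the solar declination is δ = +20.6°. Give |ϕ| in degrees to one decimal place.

Polar day requires cos h₀ = −tan ϕ tan δ ≤ −1, i.e. tan ϕ tan δ ≥ 1.
The boundary is |tan ϕ| · |tan δ| = 1, so |ϕ| = 90° − |δ| = 90° − 20.6° = 69.4° in the northern hemisphere.

|ϕ| = 69.4°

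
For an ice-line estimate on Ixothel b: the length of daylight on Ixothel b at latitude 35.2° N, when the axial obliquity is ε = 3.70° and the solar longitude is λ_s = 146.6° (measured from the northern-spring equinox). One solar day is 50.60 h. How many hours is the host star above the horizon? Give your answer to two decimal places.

Solar declination: sin δ = sin ε · sin λ_s = sin 3.70° × sin 146.6° = 0.03552, so δ = +2.036°.
cos H₀ = −tan φ · tan δ = −tan(+35.2°) × tan(+2.036°) = -0.0251, so H₀ = 1.5959 rad = 91.44°.
Daylight = 2H₀/(2π) × 50.60 h = (1.5959/π) × 50.60 = 25.70 h.

25.70 h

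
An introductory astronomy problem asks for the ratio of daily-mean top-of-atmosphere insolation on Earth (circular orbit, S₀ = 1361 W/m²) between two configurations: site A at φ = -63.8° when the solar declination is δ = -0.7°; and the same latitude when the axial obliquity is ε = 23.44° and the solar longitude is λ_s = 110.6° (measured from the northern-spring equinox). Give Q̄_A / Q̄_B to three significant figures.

— Configuration A (φ=-63.8°):
cos H₀ = −tan(-63.8°) tan(-0.700°) = -0.0248, H₀ = 1.5956 rad.
Bracket: H₀ sin φ sin δ + cos φ cos δ sin H₀ = 1.5956×-0.89726×-0.01222 + 0.44151×0.99993×0.99969 = 0.017495 + 0.441342 = 0.458837.
Q̄ = (S₀/π) × [bracket] = (1361/π) × 0.458837 = 198.78 W/m².
— Configuration B (φ=-63.8°):
Solar declination: sin δ = sin ε · sin λ_s = sin 23.44° × sin 110.6° = 0.37235, so δ = +21.861°.
cos H₀ = −tan(-63.8°) tan(+21.861°) = 0.8154, H₀ = 0.6175 rad.
Bracket: H₀ sin φ sin δ + cos φ cos δ sin H₀ = 0.6175×-0.89726×0.37235 + 0.44151×0.92809×0.57896 = -0.206304 + 0.237235 = 0.030931.
Q̄ = (S₀/π) × [bracket] = (1361/π) × 0.030931 = 13.400 W/m².
Ratio Q̄_A / Q̄_B = 198.78 / 13.400 = 14.83.

Q̄_A / Q̄_B ≈ 14.8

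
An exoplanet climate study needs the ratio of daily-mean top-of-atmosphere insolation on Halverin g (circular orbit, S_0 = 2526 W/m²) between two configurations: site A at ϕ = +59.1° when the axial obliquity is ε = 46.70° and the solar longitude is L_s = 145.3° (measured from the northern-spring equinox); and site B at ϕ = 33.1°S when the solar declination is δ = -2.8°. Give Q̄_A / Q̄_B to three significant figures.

Q̄_A / Q̄_B ≈ 1.33

— Configuration A (ϕ=+59.1°):
Solar declination: sin δ = sin ε · sin L_s = sin 46.70° × sin 145.3° = 0.41431, so δ = +24.476°.
cos h₀ = −tan(+59.1°) tan(+24.476°) = -0.7606, h₀ = 2.4350 rad.
Bracket: h₀ sin ϕ sin δ + cos ϕ cos δ sin h₀ = 2.4350×0.85806×0.41431 + 0.51354×0.91014×0.64922 = 0.865649 + 0.303441 = 1.169090.
Q̄ = (S_0/π) × [bracket] = (2526/π) × 1.169090 = 940.01 W/m².
— Configuration B (ϕ=-33.1°):
cos h₀ = −tan(-33.1°) tan(-2.800°) = -0.0319, h₀ = 1.6027 rad.
Bracket: h₀ sin ϕ sin δ + cos ϕ cos δ sin h₀ = 1.6027×-0.54610×-0.04885 + 0.83772×0.99881×0.99949 = 0.042755 + 0.836296 = 0.879051.
Q̄ = (S_0/π) × [bracket] = (2526/π) × 0.879051 = 706.80 W/m².
Ratio Q̄_A / Q̄_B = 940.01 / 706.80 = 1.330.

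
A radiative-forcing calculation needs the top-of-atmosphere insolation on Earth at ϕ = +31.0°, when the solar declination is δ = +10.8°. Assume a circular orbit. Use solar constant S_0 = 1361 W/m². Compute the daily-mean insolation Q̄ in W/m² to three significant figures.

Q̄ ≈ 433 W/m²

cos h₀ = −tan(+31.0°) tan(+10.800°) = -0.1146, h₀ = 1.6857 rad.
Bracket: h₀ sin ϕ sin δ + cos ϕ cos δ sin h₀ = 1.6857×0.51504×0.18738 + 0.85717×0.98229×0.99341 = 0.162684 + 0.836441 = 0.999125.
Q̄ = (S_0/π) × [bracket] = (1361/π) × 0.999125 = 432.8 W/m².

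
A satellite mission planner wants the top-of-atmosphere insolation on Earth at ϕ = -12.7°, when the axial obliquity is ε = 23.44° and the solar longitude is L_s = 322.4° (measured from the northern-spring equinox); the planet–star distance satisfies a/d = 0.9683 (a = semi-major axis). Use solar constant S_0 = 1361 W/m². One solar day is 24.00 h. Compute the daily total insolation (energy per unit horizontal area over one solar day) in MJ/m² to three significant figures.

36.2 MJ/m²

Solar declination: sin δ = sin ε · sin L_s = sin 23.44° × sin 322.4° = -0.24271, so δ = -14.046°.
cos h₀ = −tan(-12.7°) tan(-14.046°) = -0.0564, h₀ = 1.6272 rad.
Bracket: h₀ sin ϕ sin δ + cos ϕ cos δ sin h₀ = 1.6272×-0.21985×-0.24271 + 0.97553×0.97010×0.99841 = 0.086827 + 0.944857 = 1.031684.
Inverse-square distance factor (a/d)² = 0.9683² = 0.937605.
Q̄ = (S_0/π) × 0.937605 × [bracket] = (1361/π) × 0.937605 × 1.031684 = 419.06 W/m².
Daily total = Q̄ × 24.00 h × 3600 s/h = 419.06 × 24.00 × 3600 / 10⁶ = 36.21 MJ/m².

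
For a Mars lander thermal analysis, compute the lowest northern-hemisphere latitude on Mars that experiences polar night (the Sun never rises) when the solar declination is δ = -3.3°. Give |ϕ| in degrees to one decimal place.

|ϕ| = 86.7°

Polar night requires cos h₀ = −tan ϕ tan δ ≥ 1, i.e. tan ϕ tan δ ≤ −1.
The boundary is |tan ϕ| · |tan δ| = 1, so |ϕ| = 90° − |δ| = 90° − 3.3° = 86.7° in the northern hemisphere.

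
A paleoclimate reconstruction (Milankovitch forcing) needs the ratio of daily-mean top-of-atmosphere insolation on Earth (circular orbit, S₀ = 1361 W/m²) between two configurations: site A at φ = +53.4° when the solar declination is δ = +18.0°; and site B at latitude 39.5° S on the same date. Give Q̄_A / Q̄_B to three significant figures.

Q̄_A / Q̄_B ≈ 2.24

— Configuration A (φ=+53.4°):
cos H₀ = −tan(+53.4°) tan(+18.000°) = -0.4375, H₀ = 2.0236 rad.
Bracket: H₀ sin φ sin δ + cos φ cos δ sin H₀ = 2.0236×0.80282×0.30902 + 0.59622×0.95106×0.89922 = 0.502030 + 0.509895 = 1.011925.
Q̄ = (S₀/π) × [bracket] = (1361/π) × 1.011925 = 438.39 W/m².
— Configuration B (φ=-39.5°):
cos H₀ = −tan(-39.5°) tan(+18.000°) = 0.2678, H₀ = 1.2996 rad.
Bracket: H₀ sin φ sin δ + cos φ cos δ sin H₀ = 1.2996×-0.63608×0.30902 + 0.77162×0.95106×0.96346 = -0.255451 + 0.707042 = 0.451591.
Q̄ = (S₀/π) × [bracket] = (1361/π) × 0.451591 = 195.64 W/m².
Ratio Q̄_A / Q̄_B = 438.39 / 195.64 = 2.241.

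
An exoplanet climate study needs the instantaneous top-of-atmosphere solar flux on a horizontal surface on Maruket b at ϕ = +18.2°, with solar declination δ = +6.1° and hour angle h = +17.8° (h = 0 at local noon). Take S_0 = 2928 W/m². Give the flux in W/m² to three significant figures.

cos θ_z = sin ϕ sin δ + cos ϕ cos δ cos h = 0.033190 + 0.899375 = 0.932565.
Flux = S_0 · cos θ_z = 2928 × 0.932565 = 2731 W/m².

2.73e+03 W/m²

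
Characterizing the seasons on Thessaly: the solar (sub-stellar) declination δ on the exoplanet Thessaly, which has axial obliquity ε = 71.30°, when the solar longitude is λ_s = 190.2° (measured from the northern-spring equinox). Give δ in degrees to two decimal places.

δ = -9.66°

sin δ = sin ε · sin λ_s = sin 71.30° × sin 190.2° = -0.167736.
δ = arcsin(-0.167736) = -9.66°.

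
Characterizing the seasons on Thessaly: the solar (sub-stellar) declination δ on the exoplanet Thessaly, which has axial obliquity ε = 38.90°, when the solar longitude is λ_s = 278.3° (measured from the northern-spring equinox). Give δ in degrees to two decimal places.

δ = -38.42°

sin δ = sin ε · sin λ_s = sin 38.90° × sin 278.3° = -0.621386.
δ = arcsin(-0.621386) = -38.42°.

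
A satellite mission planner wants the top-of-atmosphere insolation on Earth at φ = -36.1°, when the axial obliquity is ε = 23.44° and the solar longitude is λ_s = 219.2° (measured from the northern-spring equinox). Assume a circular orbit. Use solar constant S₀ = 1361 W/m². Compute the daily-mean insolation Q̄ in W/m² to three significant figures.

Solar declination: sin δ = sin ε · sin λ_s = sin 23.44° × sin 219.2° = -0.25141, so δ = -14.561°.
cos H₀ = −tan(-36.1°) tan(-14.561°) = -0.1894, H₀ = 1.7614 rad.
Bracket: H₀ sin φ sin δ + cos φ cos δ sin H₀ = 1.7614×-0.58920×-0.25141 + 0.80799×0.96788×0.98190 = 0.260918 + 0.767882 = 1.028800.
Q̄ = (S₀/π) × [bracket] = (1361/π) × 1.028800 = 445.7 W/m².

Q̄ ≈ 446 W/m²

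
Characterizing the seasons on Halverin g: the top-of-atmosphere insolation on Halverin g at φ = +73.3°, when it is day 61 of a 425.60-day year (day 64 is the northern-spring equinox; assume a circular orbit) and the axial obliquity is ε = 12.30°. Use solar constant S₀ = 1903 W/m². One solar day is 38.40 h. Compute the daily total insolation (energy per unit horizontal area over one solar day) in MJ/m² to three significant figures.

Solar longitude: λ_s = 360° × (61 − 64)/425.60 = -2.538°, i.e. -2.538° + 360° = 357.462°.
sin δ = sin 12.30° × sin 357.462° = -0.00943, so δ = -0.540°.
cos H₀ = −tan(+73.3°) tan(-0.540°) = 0.0314, H₀ = 1.5394 rad.
Bracket: H₀ sin φ sin δ + cos φ cos δ sin H₀ = 1.5394×0.95782×-0.00943 + 0.28736×0.99996×0.99951 = -0.013904 + 0.287208 = 0.273304.
Q̄ = (S₀/π) × [bracket] = (1903/π) × 0.273304 = 165.55 W/m².
Daily total = Q̄ × 38.40 h × 3600 s/h = 165.55 × 38.40 × 3600 / 10⁶ = 22.89 MJ/m².

22.9 MJ/m²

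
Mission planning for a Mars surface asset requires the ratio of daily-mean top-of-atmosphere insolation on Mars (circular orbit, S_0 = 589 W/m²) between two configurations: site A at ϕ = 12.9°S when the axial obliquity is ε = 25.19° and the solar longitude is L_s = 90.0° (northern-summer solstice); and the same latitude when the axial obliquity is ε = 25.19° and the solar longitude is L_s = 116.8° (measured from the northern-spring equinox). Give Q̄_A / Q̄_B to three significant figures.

Q̄_A / Q̄_B ≈ 0.955

— Configuration A (ϕ=-12.9°):
Solar declination: sin δ = sin ε · sin L_s = sin 25.19° × sin 90.0° = 0.42562, so δ = +25.190°.
cos h₀ = −tan(-12.9°) tan(+25.190°) = 0.1077, h₀ = 1.4629 rad.
Bracket: h₀ sin ϕ sin δ + cos ϕ cos δ sin h₀ = 1.4629×-0.22325×0.42562 + 0.97476×0.90490×0.99418 = -0.139004 + 0.876927 = 0.737923.
Q̄ = (S_0/π) × [bracket] = (589/π) × 0.737923 = 138.35 W/m².
— Configuration B (ϕ=-12.9°):
Solar declination: sin δ = sin ε · sin L_s = sin 25.19° × sin 116.8° = 0.37990, so δ = +22.328°.
cos h₀ = −tan(-12.9°) tan(+22.328°) = 0.0941, h₀ = 1.4766 rad.
Bracket: h₀ sin ϕ sin δ + cos ϕ cos δ sin h₀ = 1.4766×-0.22325×0.37990 + 0.97476×0.92503×0.99557 = -0.125234 + 0.897688 = 0.772454.
Q̄ = (S_0/π) × [bracket] = (589/π) × 0.772454 = 144.82 W/m².
Ratio Q̄_A / Q̄_B = 138.35 / 144.82 = 0.9553.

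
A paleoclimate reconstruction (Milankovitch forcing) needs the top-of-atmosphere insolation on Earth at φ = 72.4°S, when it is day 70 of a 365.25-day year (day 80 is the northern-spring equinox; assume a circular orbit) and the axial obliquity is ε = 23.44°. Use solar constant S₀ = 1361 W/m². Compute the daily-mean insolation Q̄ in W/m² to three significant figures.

Solar longitude: λ_s = 360° × (70 − 80)/365.25 = -9.856°, i.e. -9.856° + 360° = 350.144°.
sin δ = sin 23.44° × sin 350.144° = -0.06809, so δ = -3.904°.
cos H₀ = −tan(-72.4°) tan(-3.904°) = -0.2152, H₀ = 1.7876 rad.
Bracket: H₀ sin φ sin δ + cos φ cos δ sin H₀ = 1.7876×-0.95319×-0.06809 + 0.30237×0.99768×0.97658 = 0.116020 + 0.294603 = 0.410623.
Q̄ = (S₀/π) × [bracket] = (1361/π) × 0.410623 = 177.9 W/m².

Q̄ ≈ 178 W/m²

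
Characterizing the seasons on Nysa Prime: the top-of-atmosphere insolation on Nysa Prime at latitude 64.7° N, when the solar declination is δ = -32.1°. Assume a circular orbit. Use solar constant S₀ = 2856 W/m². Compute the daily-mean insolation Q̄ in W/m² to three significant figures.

Q̄ ≈ 0.00 W/m²

cos H₀ = −tan(+64.7°) tan(-32.100°) = 1.3271 ≥ 1 ⇒ polar night, H₀ = 0 and Q̄ = 0.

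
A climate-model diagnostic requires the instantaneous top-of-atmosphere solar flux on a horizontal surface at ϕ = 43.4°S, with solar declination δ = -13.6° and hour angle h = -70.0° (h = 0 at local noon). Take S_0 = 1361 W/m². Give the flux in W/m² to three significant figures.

549 W/m²

cos θ_z = sin ϕ sin δ + cos ϕ cos δ cos h = 0.161563 + 0.241535 = 0.403098.
Flux = S_0 · cos θ_z = 1361 × 0.403098 = 548.6 W/m².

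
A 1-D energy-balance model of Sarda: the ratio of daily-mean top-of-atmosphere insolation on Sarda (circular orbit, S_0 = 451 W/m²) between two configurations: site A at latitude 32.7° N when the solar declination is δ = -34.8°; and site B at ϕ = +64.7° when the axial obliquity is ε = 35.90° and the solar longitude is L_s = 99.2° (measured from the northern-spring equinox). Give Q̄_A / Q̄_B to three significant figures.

— Configuration A (ϕ=+32.7°):
cos h₀ = −tan(+32.7°) tan(-34.800°) = 0.4462, h₀ = 1.1083 rad.
Bracket: h₀ sin ϕ sin δ + cos ϕ cos δ sin h₀ = 1.1083×0.54024×-0.57071 + 0.84151×0.82115×0.89494 = -0.341711 + 0.618409 = 0.276698.
Q̄ = (S_0/π) × [bracket] = (451/π) × 0.276698 = 39.722 W/m².
— Configuration B (ϕ=+64.7°):
Solar declination: sin δ = sin ε · sin L_s = sin 35.90° × sin 99.2° = 0.57883, so δ = +35.368°.
cos h₀ = −tan(+64.7°) tan(+35.368°) = -1.5017 ≤ −1 ⇒ polar day, h₀ = π.
Bracket: h₀ sin ϕ sin δ + cos ϕ cos δ sin h₀ = 3.1416×0.90408×0.57883 + 0.42736×0.81545×0.00000 = 1.644026 + 0.000000 = 1.644026.
Q̄ = (S_0/π) × [bracket] = (451/π) × 1.644026 = 236.01 W/m².
Ratio Q̄_A / Q̄_B = 39.722 / 236.01 = 0.1683.

Q̄_A / Q̄_B ≈ 0.168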